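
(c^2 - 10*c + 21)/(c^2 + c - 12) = (c - 7)/(c + 4)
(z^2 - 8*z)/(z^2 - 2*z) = (z - 8)/(z - 2)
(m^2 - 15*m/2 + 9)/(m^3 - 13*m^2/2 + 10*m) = (2*m^2 - 15*m + 18)/(m*(2*m^2 - 13*m + 20))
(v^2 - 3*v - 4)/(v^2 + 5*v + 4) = (v - 4)/(v + 4)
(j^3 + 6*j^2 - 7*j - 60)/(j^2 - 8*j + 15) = (j^2 + 9*j + 20)/(j - 5)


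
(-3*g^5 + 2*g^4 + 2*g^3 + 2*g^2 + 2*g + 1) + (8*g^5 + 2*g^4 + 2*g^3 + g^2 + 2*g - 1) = 5*g^5 + 4*g^4 + 4*g^3 + 3*g^2 + 4*g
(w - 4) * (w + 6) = w^2 + 2*w - 24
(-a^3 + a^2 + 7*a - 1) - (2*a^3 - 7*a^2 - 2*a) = -3*a^3 + 8*a^2 + 9*a - 1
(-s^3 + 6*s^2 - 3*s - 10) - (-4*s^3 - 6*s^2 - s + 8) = 3*s^3 + 12*s^2 - 2*s - 18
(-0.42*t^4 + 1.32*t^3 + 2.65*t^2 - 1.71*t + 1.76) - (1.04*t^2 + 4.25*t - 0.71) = -0.42*t^4 + 1.32*t^3 + 1.61*t^2 - 5.96*t + 2.47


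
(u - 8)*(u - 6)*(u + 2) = u^3 - 12*u^2 + 20*u + 96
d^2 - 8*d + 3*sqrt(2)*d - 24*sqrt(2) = (d - 8)*(d + 3*sqrt(2))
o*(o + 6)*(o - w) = o^3 - o^2*w + 6*o^2 - 6*o*w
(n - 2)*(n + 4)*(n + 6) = n^3 + 8*n^2 + 4*n - 48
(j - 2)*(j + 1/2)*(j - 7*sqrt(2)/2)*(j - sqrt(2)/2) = j^4 - 4*sqrt(2)*j^3 - 3*j^3/2 + 5*j^2/2 + 6*sqrt(2)*j^2 - 21*j/4 + 4*sqrt(2)*j - 7/2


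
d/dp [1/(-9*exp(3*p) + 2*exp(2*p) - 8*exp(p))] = (27*exp(2*p) - 4*exp(p) + 8)*exp(-p)/(9*exp(2*p) - 2*exp(p) + 8)^2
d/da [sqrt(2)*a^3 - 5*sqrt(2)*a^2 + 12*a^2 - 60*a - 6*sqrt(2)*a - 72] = 3*sqrt(2)*a^2 - 10*sqrt(2)*a + 24*a - 60 - 6*sqrt(2)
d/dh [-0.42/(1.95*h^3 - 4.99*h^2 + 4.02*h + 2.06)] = (2.457*h^2 - 4.1916*h + 1.6884)/(1.95*h^3 - 4.99*h^2 + 4.02*h + 2.06)^2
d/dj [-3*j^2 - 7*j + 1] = -6*j - 7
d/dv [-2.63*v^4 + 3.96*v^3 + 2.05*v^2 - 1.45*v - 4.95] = -10.52*v^3 + 11.88*v^2 + 4.1*v - 1.45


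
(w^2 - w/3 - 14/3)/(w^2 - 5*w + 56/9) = 3*(w + 2)/(3*w - 8)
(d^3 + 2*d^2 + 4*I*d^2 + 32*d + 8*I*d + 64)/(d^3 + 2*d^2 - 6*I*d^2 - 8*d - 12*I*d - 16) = (d + 8*I)/(d - 2*I)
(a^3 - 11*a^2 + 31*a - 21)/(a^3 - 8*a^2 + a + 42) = (a - 1)/(a + 2)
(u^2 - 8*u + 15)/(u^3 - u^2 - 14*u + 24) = (u - 5)/(u^2 + 2*u - 8)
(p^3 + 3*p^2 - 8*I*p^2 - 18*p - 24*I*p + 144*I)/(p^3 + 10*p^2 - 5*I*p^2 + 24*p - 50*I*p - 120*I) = (p^2 - p*(3 + 8*I) + 24*I)/(p^2 + p*(4 - 5*I) - 20*I)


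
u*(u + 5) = u^2 + 5*u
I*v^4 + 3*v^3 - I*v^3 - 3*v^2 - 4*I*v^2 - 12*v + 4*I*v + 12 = (v - 2)*(v + 2)*(v - 3*I)*(I*v - I)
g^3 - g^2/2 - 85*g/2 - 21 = (g - 7)*(g + 1/2)*(g + 6)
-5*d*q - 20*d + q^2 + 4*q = (-5*d + q)*(q + 4)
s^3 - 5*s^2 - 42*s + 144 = (s - 8)*(s - 3)*(s + 6)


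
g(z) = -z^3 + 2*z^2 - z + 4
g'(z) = -3*z^2 + 4*z - 1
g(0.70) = 3.94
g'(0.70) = 0.33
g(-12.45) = 2256.24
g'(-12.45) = -515.81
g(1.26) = 3.91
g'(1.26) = -0.72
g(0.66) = 3.92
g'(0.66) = 0.33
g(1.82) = 2.78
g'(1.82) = -3.66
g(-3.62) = 81.27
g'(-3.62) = -54.79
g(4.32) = -43.62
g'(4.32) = -39.71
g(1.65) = 3.30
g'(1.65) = -2.57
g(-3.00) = 52.00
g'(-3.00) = -40.00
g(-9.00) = 904.00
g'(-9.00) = -280.00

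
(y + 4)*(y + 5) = y^2 + 9*y + 20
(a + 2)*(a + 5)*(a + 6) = a^3 + 13*a^2 + 52*a + 60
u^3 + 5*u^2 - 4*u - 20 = (u - 2)*(u + 2)*(u + 5)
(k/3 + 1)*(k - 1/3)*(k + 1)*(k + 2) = k^4/3 + 17*k^3/9 + 3*k^2 + 7*k/9 - 2/3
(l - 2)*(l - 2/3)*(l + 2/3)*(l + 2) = l^4 - 40*l^2/9 + 16/9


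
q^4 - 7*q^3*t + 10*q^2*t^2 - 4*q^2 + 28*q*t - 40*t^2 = (q - 2)*(q + 2)*(q - 5*t)*(q - 2*t)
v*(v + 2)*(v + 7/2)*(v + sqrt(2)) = v^4 + sqrt(2)*v^3 + 11*v^3/2 + 7*v^2 + 11*sqrt(2)*v^2/2 + 7*sqrt(2)*v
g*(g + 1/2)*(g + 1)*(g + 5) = g^4 + 13*g^3/2 + 8*g^2 + 5*g/2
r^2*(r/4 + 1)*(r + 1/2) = r^4/4 + 9*r^3/8 + r^2/2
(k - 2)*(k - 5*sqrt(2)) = k^2 - 5*sqrt(2)*k - 2*k + 10*sqrt(2)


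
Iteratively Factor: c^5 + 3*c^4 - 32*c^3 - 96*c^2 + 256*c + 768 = (c + 3)*(c^4 - 32*c^2 + 256) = (c - 4)*(c + 3)*(c^3 + 4*c^2 - 16*c - 64) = (c - 4)^2*(c + 3)*(c^2 + 8*c + 16) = (c - 4)^2*(c + 3)*(c + 4)*(c + 4)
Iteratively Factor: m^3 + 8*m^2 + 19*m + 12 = (m + 4)*(m^2 + 4*m + 3) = (m + 3)*(m + 4)*(m + 1)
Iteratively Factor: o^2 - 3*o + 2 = (o - 2)*(o - 1)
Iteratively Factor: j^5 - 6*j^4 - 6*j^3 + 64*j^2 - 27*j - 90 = (j - 3)*(j^4 - 3*j^3 - 15*j^2 + 19*j + 30) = (j - 3)*(j + 3)*(j^3 - 6*j^2 + 3*j + 10) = (j - 3)*(j - 2)*(j + 3)*(j^2 - 4*j - 5) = (j - 5)*(j - 3)*(j - 2)*(j + 3)*(j + 1)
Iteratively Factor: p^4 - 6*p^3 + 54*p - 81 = (p + 3)*(p^3 - 9*p^2 + 27*p - 27) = (p - 3)*(p + 3)*(p^2 - 6*p + 9) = (p - 3)^2*(p + 3)*(p - 3)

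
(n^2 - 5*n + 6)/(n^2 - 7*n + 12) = (n - 2)/(n - 4)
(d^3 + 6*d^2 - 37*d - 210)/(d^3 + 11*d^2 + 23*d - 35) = (d - 6)/(d - 1)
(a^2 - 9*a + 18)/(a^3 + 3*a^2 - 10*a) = (a^2 - 9*a + 18)/(a*(a^2 + 3*a - 10))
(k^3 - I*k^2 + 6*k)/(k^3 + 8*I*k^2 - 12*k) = (k - 3*I)/(k + 6*I)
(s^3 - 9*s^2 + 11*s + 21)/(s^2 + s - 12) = (s^2 - 6*s - 7)/(s + 4)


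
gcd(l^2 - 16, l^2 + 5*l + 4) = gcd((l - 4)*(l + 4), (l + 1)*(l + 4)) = l + 4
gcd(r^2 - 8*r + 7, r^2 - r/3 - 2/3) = r - 1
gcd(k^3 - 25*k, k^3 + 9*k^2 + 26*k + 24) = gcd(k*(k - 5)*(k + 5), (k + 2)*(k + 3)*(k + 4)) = 1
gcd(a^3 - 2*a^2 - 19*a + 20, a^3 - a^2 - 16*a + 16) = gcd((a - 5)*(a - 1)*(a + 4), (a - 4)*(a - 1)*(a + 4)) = a^2 + 3*a - 4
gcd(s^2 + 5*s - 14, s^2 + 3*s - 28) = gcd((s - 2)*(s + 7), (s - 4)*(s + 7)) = s + 7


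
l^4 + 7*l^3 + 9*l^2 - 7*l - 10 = (l - 1)*(l + 1)*(l + 2)*(l + 5)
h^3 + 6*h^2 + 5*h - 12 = (h - 1)*(h + 3)*(h + 4)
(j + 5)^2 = j^2 + 10*j + 25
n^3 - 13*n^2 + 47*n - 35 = (n - 7)*(n - 5)*(n - 1)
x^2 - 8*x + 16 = (x - 4)^2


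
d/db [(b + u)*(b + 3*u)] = 2*b + 4*u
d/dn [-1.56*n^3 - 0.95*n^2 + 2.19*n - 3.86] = -4.68*n^2 - 1.9*n + 2.19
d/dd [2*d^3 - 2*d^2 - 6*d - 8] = 6*d^2 - 4*d - 6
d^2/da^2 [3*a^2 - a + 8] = 6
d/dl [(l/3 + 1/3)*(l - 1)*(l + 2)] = l^2 + 4*l/3 - 1/3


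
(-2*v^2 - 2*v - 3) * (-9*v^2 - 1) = 18*v^4 + 18*v^3 + 29*v^2 + 2*v + 3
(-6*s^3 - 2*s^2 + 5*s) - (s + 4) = -6*s^3 - 2*s^2 + 4*s - 4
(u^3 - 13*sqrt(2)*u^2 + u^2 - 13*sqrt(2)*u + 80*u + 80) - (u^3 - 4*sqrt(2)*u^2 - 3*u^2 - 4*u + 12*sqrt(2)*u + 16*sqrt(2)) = -9*sqrt(2)*u^2 + 4*u^2 - 25*sqrt(2)*u + 84*u - 16*sqrt(2) + 80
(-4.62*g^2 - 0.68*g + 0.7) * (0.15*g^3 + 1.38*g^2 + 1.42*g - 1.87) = -0.693*g^5 - 6.4776*g^4 - 7.3938*g^3 + 8.6398*g^2 + 2.2656*g - 1.309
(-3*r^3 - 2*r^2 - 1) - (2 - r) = -3*r^3 - 2*r^2 + r - 3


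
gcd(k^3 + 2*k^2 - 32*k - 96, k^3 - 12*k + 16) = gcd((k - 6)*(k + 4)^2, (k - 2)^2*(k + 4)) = k + 4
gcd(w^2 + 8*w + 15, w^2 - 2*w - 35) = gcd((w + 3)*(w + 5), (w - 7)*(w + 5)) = w + 5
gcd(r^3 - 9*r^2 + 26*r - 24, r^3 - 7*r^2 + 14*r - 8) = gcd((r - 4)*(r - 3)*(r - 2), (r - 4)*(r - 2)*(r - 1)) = r^2 - 6*r + 8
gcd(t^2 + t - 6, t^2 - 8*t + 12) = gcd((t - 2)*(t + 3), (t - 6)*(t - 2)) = t - 2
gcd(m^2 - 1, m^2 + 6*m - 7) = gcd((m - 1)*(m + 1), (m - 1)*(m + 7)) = m - 1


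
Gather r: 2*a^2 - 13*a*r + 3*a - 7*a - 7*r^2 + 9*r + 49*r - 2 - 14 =2*a^2 - 4*a - 7*r^2 + r*(58 - 13*a) - 16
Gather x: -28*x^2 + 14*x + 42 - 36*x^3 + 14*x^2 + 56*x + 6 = -36*x^3 - 14*x^2 + 70*x + 48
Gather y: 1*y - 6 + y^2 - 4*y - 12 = y^2 - 3*y - 18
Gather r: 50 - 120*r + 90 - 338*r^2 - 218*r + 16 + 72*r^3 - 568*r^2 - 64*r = 72*r^3 - 906*r^2 - 402*r + 156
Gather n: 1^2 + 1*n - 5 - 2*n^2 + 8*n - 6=-2*n^2 + 9*n - 10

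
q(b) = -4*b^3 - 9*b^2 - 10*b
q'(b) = -12*b^2 - 18*b - 10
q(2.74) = -177.25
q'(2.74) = -149.41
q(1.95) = -83.38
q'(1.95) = -90.73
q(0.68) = -12.22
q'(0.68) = -27.79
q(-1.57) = 9.00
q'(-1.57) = -11.32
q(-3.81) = 128.68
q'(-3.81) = -115.61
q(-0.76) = 4.16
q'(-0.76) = -3.25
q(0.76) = -14.55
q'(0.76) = -30.61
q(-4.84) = 291.09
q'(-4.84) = -203.99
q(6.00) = -1248.00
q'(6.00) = -550.00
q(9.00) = -3735.00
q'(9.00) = -1144.00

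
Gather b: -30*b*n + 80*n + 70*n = -30*b*n + 150*n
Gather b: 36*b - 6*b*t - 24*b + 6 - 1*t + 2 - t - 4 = b*(12 - 6*t) - 2*t + 4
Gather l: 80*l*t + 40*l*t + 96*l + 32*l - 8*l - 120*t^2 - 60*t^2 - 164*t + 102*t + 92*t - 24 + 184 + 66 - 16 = l*(120*t + 120) - 180*t^2 + 30*t + 210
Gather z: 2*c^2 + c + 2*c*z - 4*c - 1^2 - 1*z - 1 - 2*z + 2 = 2*c^2 - 3*c + z*(2*c - 3)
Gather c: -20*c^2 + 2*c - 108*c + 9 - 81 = -20*c^2 - 106*c - 72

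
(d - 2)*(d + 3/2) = d^2 - d/2 - 3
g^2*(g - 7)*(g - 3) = g^4 - 10*g^3 + 21*g^2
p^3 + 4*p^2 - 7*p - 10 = (p - 2)*(p + 1)*(p + 5)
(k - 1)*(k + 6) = k^2 + 5*k - 6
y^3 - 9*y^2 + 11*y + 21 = (y - 7)*(y - 3)*(y + 1)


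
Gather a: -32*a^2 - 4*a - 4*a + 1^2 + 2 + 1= -32*a^2 - 8*a + 4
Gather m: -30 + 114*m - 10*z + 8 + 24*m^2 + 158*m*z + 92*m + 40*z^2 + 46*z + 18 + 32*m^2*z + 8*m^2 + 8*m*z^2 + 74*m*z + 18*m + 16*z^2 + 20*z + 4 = m^2*(32*z + 32) + m*(8*z^2 + 232*z + 224) + 56*z^2 + 56*z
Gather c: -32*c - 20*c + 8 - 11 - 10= -52*c - 13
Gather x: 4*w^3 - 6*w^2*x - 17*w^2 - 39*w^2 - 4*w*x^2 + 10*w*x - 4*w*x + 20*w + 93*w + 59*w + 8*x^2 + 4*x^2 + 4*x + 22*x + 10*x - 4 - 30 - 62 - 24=4*w^3 - 56*w^2 + 172*w + x^2*(12 - 4*w) + x*(-6*w^2 + 6*w + 36) - 120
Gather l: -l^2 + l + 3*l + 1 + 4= -l^2 + 4*l + 5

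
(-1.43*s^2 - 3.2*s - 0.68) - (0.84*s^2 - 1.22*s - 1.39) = -2.27*s^2 - 1.98*s + 0.71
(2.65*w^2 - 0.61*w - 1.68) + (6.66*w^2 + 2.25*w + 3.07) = 9.31*w^2 + 1.64*w + 1.39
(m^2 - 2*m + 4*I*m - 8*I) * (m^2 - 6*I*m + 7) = m^4 - 2*m^3 - 2*I*m^3 + 31*m^2 + 4*I*m^2 - 62*m + 28*I*m - 56*I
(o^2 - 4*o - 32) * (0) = 0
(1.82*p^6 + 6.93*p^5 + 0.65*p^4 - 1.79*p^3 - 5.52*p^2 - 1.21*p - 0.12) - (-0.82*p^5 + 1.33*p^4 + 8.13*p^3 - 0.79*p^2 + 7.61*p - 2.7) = 1.82*p^6 + 7.75*p^5 - 0.68*p^4 - 9.92*p^3 - 4.73*p^2 - 8.82*p + 2.58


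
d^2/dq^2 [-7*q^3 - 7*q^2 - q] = -42*q - 14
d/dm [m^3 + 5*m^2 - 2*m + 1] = 3*m^2 + 10*m - 2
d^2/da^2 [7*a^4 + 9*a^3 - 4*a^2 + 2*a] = 84*a^2 + 54*a - 8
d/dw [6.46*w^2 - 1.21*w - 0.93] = 12.92*w - 1.21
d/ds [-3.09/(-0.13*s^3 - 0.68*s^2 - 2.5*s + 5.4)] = (-1.2051*s^2 - 4.2024*s - 7.725)/(0.13*s^3 + 0.68*s^2 + 2.5*s - 5.4)^2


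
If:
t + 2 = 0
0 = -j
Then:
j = 0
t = -2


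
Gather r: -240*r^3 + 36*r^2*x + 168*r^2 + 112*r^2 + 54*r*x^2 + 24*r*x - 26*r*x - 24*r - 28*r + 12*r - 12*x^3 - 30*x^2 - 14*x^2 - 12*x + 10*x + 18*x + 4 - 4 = -240*r^3 + r^2*(36*x + 280) + r*(54*x^2 - 2*x - 40) - 12*x^3 - 44*x^2 + 16*x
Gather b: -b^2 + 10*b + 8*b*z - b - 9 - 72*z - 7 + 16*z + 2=-b^2 + b*(8*z + 9) - 56*z - 14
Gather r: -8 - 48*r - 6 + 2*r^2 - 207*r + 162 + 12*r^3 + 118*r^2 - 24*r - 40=12*r^3 + 120*r^2 - 279*r + 108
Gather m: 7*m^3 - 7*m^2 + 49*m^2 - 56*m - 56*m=7*m^3 + 42*m^2 - 112*m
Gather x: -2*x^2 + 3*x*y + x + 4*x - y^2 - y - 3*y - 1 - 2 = -2*x^2 + x*(3*y + 5) - y^2 - 4*y - 3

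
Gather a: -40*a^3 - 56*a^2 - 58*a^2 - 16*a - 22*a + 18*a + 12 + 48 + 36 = -40*a^3 - 114*a^2 - 20*a + 96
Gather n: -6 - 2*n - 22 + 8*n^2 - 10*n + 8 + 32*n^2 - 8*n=40*n^2 - 20*n - 20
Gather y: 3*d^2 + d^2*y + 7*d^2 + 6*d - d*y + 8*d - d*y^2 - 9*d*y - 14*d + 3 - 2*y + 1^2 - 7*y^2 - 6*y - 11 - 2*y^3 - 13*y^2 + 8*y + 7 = 10*d^2 - 2*y^3 + y^2*(-d - 20) + y*(d^2 - 10*d)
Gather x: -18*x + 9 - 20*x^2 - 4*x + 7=-20*x^2 - 22*x + 16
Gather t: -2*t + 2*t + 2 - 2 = 0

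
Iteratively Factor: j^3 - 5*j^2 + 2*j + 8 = (j + 1)*(j^2 - 6*j + 8) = (j - 4)*(j + 1)*(j - 2)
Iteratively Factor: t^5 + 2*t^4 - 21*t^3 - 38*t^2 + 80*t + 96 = (t - 4)*(t^4 + 6*t^3 + 3*t^2 - 26*t - 24) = (t - 4)*(t - 2)*(t^3 + 8*t^2 + 19*t + 12) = (t - 4)*(t - 2)*(t + 4)*(t^2 + 4*t + 3) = (t - 4)*(t - 2)*(t + 1)*(t + 4)*(t + 3)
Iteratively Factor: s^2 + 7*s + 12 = (s + 3)*(s + 4)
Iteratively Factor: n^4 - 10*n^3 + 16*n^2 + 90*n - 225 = (n - 5)*(n^3 - 5*n^2 - 9*n + 45) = (n - 5)^2*(n^2 - 9) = (n - 5)^2*(n - 3)*(n + 3)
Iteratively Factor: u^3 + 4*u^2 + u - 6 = (u + 3)*(u^2 + u - 2) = (u + 2)*(u + 3)*(u - 1)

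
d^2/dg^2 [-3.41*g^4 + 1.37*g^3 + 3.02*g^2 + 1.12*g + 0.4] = -40.92*g^2 + 8.22*g + 6.04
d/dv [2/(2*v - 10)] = -1/(v - 5)^2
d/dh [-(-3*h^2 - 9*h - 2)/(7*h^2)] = (-9*h - 4)/(7*h^3)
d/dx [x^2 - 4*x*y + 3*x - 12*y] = 2*x - 4*y + 3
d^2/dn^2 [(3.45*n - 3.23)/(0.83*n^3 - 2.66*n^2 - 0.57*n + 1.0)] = (14.26023*n^5 - 72.403224*n^4 + 166.185134*n^3 - 162.31845*n^2 + 41.763444*n - 15.349454)/(0.571787*n^9 - 5.497422*n^8 + 16.440225*n^7 - 9.20372*n^6 - 24.537075*n^5 + 15.795498*n^4 + 11.402007*n^3 - 7.0053*n^2 - 1.71*n + 1.0)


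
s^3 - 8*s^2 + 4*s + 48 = (s - 6)*(s - 4)*(s + 2)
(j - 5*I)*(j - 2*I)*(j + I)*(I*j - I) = I*j^4 + 6*j^3 - I*j^3 - 6*j^2 - 3*I*j^2 + 10*j + 3*I*j - 10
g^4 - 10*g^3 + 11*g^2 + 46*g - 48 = (g - 8)*(g - 3)*(g - 1)*(g + 2)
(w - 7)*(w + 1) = w^2 - 6*w - 7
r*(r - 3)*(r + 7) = r^3 + 4*r^2 - 21*r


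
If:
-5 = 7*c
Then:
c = -5/7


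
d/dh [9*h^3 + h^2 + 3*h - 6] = 27*h^2 + 2*h + 3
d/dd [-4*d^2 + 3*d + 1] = 3 - 8*d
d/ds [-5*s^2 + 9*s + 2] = 9 - 10*s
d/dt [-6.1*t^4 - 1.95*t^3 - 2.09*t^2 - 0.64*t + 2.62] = -24.4*t^3 - 5.85*t^2 - 4.18*t - 0.64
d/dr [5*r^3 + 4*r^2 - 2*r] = 15*r^2 + 8*r - 2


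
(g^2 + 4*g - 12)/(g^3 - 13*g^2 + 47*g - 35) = (g^2 + 4*g - 12)/(g^3 - 13*g^2 + 47*g - 35)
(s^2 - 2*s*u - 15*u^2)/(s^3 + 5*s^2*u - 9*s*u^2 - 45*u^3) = (s - 5*u)/(s^2 + 2*s*u - 15*u^2)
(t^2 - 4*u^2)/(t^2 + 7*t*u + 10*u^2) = (t - 2*u)/(t + 5*u)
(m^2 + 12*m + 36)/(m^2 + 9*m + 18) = (m + 6)/(m + 3)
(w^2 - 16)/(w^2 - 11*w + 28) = (w + 4)/(w - 7)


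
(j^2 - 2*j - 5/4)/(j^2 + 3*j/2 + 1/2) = (j - 5/2)/(j + 1)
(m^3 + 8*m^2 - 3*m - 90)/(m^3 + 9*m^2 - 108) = (m + 5)/(m + 6)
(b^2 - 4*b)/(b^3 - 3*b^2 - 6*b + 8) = b/(b^2 + b - 2)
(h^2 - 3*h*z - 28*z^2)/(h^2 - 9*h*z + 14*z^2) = (-h - 4*z)/(-h + 2*z)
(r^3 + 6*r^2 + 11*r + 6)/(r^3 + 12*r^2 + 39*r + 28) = (r^2 + 5*r + 6)/(r^2 + 11*r + 28)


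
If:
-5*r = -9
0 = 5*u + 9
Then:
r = 9/5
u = -9/5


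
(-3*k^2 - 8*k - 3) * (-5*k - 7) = 15*k^3 + 61*k^2 + 71*k + 21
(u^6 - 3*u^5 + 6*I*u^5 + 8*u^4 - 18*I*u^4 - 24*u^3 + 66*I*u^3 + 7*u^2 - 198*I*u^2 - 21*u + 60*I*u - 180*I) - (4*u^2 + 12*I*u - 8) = u^6 - 3*u^5 + 6*I*u^5 + 8*u^4 - 18*I*u^4 - 24*u^3 + 66*I*u^3 + 3*u^2 - 198*I*u^2 - 21*u + 48*I*u + 8 - 180*I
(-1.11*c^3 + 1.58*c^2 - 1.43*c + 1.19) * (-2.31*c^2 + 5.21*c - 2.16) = 2.5641*c^5 - 9.4329*c^4 + 13.9327*c^3 - 13.612*c^2 + 9.2887*c - 2.5704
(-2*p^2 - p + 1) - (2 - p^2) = -p^2 - p - 1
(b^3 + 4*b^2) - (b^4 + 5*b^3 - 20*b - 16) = -b^4 - 4*b^3 + 4*b^2 + 20*b + 16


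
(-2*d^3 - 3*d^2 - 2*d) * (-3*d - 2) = 6*d^4 + 13*d^3 + 12*d^2 + 4*d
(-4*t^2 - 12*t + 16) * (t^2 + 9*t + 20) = -4*t^4 - 48*t^3 - 172*t^2 - 96*t + 320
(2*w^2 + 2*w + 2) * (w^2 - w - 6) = 2*w^4 - 12*w^2 - 14*w - 12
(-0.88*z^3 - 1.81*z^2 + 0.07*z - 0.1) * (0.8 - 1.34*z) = 1.1792*z^4 + 1.7214*z^3 - 1.5418*z^2 + 0.19*z - 0.08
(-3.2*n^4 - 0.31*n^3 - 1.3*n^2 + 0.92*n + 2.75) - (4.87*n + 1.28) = -3.2*n^4 - 0.31*n^3 - 1.3*n^2 - 3.95*n + 1.47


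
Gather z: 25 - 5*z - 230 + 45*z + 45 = 40*z - 160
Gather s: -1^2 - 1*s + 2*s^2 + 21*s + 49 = 2*s^2 + 20*s + 48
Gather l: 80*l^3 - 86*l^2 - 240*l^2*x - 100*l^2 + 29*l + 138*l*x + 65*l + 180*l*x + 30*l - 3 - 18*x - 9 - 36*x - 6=80*l^3 + l^2*(-240*x - 186) + l*(318*x + 124) - 54*x - 18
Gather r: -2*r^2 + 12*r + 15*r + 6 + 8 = -2*r^2 + 27*r + 14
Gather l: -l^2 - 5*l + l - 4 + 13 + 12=-l^2 - 4*l + 21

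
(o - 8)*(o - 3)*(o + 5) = o^3 - 6*o^2 - 31*o + 120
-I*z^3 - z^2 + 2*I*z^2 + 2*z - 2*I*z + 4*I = (z - 2)*(z - 2*I)*(-I*z + 1)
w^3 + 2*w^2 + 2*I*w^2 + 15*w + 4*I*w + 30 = (w + 2)*(w - 3*I)*(w + 5*I)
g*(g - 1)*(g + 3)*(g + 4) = g^4 + 6*g^3 + 5*g^2 - 12*g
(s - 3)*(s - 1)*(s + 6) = s^3 + 2*s^2 - 21*s + 18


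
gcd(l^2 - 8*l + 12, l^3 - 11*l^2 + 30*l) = l - 6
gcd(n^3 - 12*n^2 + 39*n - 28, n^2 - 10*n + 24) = n - 4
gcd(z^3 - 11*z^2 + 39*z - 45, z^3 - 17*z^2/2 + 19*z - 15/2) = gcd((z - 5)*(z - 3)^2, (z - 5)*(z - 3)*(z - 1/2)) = z^2 - 8*z + 15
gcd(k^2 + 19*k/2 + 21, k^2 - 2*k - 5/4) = 1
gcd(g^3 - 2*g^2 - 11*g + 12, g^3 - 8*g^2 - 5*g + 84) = g^2 - g - 12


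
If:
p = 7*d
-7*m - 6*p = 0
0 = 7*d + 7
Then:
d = -1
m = 6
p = -7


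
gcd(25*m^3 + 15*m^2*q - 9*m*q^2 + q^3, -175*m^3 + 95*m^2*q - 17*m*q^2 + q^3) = 25*m^2 - 10*m*q + q^2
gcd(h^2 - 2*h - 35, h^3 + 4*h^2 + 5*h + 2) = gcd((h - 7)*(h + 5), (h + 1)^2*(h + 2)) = 1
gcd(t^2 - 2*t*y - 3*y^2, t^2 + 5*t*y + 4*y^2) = t + y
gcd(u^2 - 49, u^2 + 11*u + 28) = u + 7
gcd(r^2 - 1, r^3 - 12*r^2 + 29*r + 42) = r + 1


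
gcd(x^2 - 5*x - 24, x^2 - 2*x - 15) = x + 3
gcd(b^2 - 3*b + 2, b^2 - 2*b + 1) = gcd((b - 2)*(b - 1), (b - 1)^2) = b - 1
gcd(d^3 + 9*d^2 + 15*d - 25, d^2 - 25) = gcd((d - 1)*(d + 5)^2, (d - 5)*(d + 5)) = d + 5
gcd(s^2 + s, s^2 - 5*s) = s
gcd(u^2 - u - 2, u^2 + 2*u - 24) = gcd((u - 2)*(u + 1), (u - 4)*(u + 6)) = 1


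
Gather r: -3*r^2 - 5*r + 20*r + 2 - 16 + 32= -3*r^2 + 15*r + 18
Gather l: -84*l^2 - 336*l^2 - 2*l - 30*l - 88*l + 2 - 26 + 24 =-420*l^2 - 120*l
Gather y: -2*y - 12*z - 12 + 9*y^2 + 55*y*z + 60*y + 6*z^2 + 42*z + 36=9*y^2 + y*(55*z + 58) + 6*z^2 + 30*z + 24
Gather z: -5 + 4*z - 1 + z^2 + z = z^2 + 5*z - 6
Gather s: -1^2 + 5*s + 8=5*s + 7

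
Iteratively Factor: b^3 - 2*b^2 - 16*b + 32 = (b - 4)*(b^2 + 2*b - 8) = (b - 4)*(b - 2)*(b + 4)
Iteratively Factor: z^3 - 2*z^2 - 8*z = (z)*(z^2 - 2*z - 8) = z*(z - 4)*(z + 2)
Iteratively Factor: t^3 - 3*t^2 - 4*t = (t)*(t^2 - 3*t - 4) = t*(t + 1)*(t - 4)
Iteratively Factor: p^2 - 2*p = (p - 2)*(p)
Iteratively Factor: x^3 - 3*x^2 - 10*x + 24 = (x - 4)*(x^2 + x - 6) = (x - 4)*(x - 2)*(x + 3)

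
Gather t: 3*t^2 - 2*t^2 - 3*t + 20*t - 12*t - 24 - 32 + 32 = t^2 + 5*t - 24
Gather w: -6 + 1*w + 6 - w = 0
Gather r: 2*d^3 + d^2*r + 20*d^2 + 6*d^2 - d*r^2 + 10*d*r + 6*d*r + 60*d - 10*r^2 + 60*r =2*d^3 + 26*d^2 + 60*d + r^2*(-d - 10) + r*(d^2 + 16*d + 60)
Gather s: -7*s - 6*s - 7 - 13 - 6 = -13*s - 26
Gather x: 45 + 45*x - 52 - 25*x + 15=20*x + 8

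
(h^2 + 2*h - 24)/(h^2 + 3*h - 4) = (h^2 + 2*h - 24)/(h^2 + 3*h - 4)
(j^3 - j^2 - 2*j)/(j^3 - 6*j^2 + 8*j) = (j + 1)/(j - 4)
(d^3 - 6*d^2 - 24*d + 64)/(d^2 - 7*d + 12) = (d^3 - 6*d^2 - 24*d + 64)/(d^2 - 7*d + 12)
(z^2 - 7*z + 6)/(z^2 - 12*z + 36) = (z - 1)/(z - 6)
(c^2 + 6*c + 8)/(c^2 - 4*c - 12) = (c + 4)/(c - 6)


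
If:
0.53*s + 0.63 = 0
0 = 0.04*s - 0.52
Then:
No Solution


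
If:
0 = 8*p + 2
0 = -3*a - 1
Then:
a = -1/3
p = -1/4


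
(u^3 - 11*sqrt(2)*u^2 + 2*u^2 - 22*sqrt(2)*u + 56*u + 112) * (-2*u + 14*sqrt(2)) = -2*u^4 - 4*u^3 + 36*sqrt(2)*u^3 - 420*u^2 + 72*sqrt(2)*u^2 - 840*u + 784*sqrt(2)*u + 1568*sqrt(2)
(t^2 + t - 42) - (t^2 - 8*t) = 9*t - 42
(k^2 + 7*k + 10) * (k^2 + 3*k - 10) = k^4 + 10*k^3 + 21*k^2 - 40*k - 100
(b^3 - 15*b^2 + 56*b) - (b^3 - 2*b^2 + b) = -13*b^2 + 55*b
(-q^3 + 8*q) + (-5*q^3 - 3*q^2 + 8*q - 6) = -6*q^3 - 3*q^2 + 16*q - 6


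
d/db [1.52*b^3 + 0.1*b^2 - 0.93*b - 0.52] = 4.56*b^2 + 0.2*b - 0.93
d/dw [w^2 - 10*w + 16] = 2*w - 10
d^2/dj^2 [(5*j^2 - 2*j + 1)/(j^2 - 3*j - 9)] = 2*(13*j^3 + 138*j^2 - 63*j + 477)/(j^6 - 9*j^5 + 135*j^3 - 729*j - 729)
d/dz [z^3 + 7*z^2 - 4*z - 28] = 3*z^2 + 14*z - 4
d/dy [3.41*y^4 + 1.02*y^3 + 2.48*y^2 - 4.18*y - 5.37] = 13.64*y^3 + 3.06*y^2 + 4.96*y - 4.18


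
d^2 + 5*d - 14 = (d - 2)*(d + 7)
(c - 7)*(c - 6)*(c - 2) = c^3 - 15*c^2 + 68*c - 84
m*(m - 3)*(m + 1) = m^3 - 2*m^2 - 3*m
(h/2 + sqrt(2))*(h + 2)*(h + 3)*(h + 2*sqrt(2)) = h^4/2 + 5*h^3/2 + 2*sqrt(2)*h^3 + 7*h^2 + 10*sqrt(2)*h^2 + 12*sqrt(2)*h + 20*h + 24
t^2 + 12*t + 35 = (t + 5)*(t + 7)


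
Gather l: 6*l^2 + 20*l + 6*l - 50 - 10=6*l^2 + 26*l - 60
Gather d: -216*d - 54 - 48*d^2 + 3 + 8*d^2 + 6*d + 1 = -40*d^2 - 210*d - 50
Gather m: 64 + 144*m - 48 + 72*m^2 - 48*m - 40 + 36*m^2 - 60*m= 108*m^2 + 36*m - 24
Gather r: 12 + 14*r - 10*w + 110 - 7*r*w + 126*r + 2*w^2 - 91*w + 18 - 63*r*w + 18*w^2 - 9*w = r*(140 - 70*w) + 20*w^2 - 110*w + 140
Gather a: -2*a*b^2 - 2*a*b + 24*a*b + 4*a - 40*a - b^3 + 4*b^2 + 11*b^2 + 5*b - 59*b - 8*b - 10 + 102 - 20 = a*(-2*b^2 + 22*b - 36) - b^3 + 15*b^2 - 62*b + 72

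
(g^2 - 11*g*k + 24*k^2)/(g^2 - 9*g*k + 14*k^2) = (g^2 - 11*g*k + 24*k^2)/(g^2 - 9*g*k + 14*k^2)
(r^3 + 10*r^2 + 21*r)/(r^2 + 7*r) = r + 3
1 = 1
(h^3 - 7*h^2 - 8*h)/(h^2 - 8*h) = h + 1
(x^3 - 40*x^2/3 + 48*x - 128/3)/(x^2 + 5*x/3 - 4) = (x^2 - 12*x + 32)/(x + 3)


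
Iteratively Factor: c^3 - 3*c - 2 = (c + 1)*(c^2 - c - 2) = (c - 2)*(c + 1)*(c + 1)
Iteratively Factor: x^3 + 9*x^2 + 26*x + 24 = (x + 3)*(x^2 + 6*x + 8) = (x + 2)*(x + 3)*(x + 4)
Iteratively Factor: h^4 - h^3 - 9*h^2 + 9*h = (h + 3)*(h^3 - 4*h^2 + 3*h) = (h - 1)*(h + 3)*(h^2 - 3*h) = h*(h - 1)*(h + 3)*(h - 3)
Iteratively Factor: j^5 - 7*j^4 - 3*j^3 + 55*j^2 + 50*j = (j + 2)*(j^4 - 9*j^3 + 15*j^2 + 25*j) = (j - 5)*(j + 2)*(j^3 - 4*j^2 - 5*j) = j*(j - 5)*(j + 2)*(j^2 - 4*j - 5) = j*(j - 5)^2*(j + 2)*(j + 1)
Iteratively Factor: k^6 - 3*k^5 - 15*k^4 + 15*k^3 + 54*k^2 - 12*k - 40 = (k - 5)*(k^5 + 2*k^4 - 5*k^3 - 10*k^2 + 4*k + 8) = (k - 5)*(k - 1)*(k^4 + 3*k^3 - 2*k^2 - 12*k - 8) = (k - 5)*(k - 1)*(k + 2)*(k^3 + k^2 - 4*k - 4) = (k - 5)*(k - 1)*(k + 1)*(k + 2)*(k^2 - 4) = (k - 5)*(k - 1)*(k + 1)*(k + 2)^2*(k - 2)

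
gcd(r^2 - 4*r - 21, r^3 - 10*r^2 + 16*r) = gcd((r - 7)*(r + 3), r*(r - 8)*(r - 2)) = 1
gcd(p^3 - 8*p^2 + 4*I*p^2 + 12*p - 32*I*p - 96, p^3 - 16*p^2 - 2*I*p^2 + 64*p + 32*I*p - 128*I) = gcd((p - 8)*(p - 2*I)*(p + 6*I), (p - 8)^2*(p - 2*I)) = p^2 + p*(-8 - 2*I) + 16*I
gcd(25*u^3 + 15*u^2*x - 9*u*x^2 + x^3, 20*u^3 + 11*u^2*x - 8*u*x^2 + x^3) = -5*u^2 - 4*u*x + x^2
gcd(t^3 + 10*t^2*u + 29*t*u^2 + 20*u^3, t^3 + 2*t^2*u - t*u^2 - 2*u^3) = t + u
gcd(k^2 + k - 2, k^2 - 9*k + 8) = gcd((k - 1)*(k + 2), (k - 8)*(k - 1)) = k - 1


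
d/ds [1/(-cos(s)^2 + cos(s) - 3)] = (1 - 2*cos(s))*sin(s)/(sin(s)^2 + cos(s) - 4)^2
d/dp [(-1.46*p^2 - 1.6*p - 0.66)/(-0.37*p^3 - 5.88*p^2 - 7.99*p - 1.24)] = (-0.5402*p^4 - 1.184*p^3 + 1.5248*p^2 - 4.1408*p - 3.2894)/(0.1369*p^6 + 4.3512*p^5 + 40.487*p^4 + 94.88*p^3 + 78.4225*p^2 + 19.8152*p + 1.5376)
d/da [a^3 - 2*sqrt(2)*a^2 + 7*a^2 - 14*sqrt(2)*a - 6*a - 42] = 3*a^2 - 4*sqrt(2)*a + 14*a - 14*sqrt(2) - 6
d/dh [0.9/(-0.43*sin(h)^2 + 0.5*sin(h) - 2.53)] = (0.774*sin(h) - 0.45)*cos(h)/(0.43*sin(h)^2 - 0.5*sin(h) + 2.53)^2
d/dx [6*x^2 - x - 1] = 12*x - 1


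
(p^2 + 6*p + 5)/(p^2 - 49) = (p^2 + 6*p + 5)/(p^2 - 49)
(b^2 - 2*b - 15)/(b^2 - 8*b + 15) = (b + 3)/(b - 3)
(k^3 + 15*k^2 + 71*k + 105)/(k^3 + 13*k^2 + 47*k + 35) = (k + 3)/(k + 1)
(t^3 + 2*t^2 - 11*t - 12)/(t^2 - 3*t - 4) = (t^2 + t - 12)/(t - 4)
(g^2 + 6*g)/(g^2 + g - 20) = g*(g + 6)/(g^2 + g - 20)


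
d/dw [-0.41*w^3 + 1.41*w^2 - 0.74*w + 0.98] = -1.23*w^2 + 2.82*w - 0.74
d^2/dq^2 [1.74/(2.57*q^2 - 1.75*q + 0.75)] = (-22.985052*q^2 + 15.6513*q + 1.74*(5.14*q - 1.75)*(10.28*q - 3.5) - 6.7077)/(2.57*q^2 - 1.75*q + 0.75)^3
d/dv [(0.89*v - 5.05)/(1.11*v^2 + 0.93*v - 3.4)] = (-0.9879*v^2 + 11.211*v + 1.6705)/(1.2321*v^4 + 2.0646*v^3 - 6.6831*v^2 - 6.324*v + 11.56)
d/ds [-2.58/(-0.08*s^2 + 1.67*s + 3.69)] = (4.3086 - 0.4128*s)/(-0.08*s^2 + 1.67*s + 3.69)^2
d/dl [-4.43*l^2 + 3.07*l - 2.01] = 3.07 - 8.86*l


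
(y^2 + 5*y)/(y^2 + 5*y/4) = 4*(y + 5)/(4*y + 5)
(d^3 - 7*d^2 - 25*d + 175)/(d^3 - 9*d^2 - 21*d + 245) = (d - 5)/(d - 7)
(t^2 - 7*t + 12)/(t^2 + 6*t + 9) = (t^2 - 7*t + 12)/(t^2 + 6*t + 9)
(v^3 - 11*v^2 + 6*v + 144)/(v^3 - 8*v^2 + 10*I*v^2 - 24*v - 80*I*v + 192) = (v^2 - 3*v - 18)/(v^2 + 10*I*v - 24)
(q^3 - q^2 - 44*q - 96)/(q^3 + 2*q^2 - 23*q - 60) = (q - 8)/(q - 5)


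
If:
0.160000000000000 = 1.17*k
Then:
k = 0.14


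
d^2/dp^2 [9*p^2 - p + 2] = 18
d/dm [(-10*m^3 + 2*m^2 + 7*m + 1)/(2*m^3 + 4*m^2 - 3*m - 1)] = 2*(-22*m^4 + 16*m^3 - 5*m^2 - 6*m - 2)/(4*m^6 + 16*m^5 + 4*m^4 - 28*m^3 + m^2 + 6*m + 1)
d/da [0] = 0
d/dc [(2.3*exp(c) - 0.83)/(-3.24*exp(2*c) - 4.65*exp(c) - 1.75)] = (7.452*exp(2*c) - 5.3784*exp(c) - 7.8845)*exp(c)/(10.4976*exp(4*c) + 30.132*exp(3*c) + 32.9625*exp(2*c) + 16.275*exp(c) + 3.0625)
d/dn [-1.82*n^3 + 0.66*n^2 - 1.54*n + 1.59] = -5.46*n^2 + 1.32*n - 1.54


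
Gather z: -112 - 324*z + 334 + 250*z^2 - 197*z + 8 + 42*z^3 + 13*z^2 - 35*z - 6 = 42*z^3 + 263*z^2 - 556*z + 224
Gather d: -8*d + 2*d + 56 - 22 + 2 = 36 - 6*d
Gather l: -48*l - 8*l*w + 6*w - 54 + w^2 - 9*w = l*(-8*w - 48) + w^2 - 3*w - 54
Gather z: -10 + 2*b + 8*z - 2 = 2*b + 8*z - 12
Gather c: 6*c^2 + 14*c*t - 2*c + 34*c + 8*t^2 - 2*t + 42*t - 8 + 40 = 6*c^2 + c*(14*t + 32) + 8*t^2 + 40*t + 32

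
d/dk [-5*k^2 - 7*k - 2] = -10*k - 7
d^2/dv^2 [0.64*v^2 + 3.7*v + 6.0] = 1.28000000000000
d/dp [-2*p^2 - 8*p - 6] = -4*p - 8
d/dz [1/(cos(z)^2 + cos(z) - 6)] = (2*cos(z) + 1)*sin(z)/(cos(z)^2 + cos(z) - 6)^2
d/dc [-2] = 0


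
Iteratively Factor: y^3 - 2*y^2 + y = (y - 1)*(y^2 - y) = y*(y - 1)*(y - 1)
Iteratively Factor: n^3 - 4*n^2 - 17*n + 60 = (n + 4)*(n^2 - 8*n + 15) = (n - 3)*(n + 4)*(n - 5)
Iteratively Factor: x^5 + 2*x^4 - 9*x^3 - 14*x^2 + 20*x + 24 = (x - 2)*(x^4 + 4*x^3 - x^2 - 16*x - 12) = (x - 2)*(x + 2)*(x^3 + 2*x^2 - 5*x - 6) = (x - 2)^2*(x + 2)*(x^2 + 4*x + 3) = (x - 2)^2*(x + 1)*(x + 2)*(x + 3)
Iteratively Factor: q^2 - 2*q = (q - 2)*(q)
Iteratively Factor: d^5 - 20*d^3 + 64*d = (d - 4)*(d^4 + 4*d^3 - 4*d^2 - 16*d) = (d - 4)*(d + 4)*(d^3 - 4*d) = (d - 4)*(d + 2)*(d + 4)*(d^2 - 2*d) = (d - 4)*(d - 2)*(d + 2)*(d + 4)*(d)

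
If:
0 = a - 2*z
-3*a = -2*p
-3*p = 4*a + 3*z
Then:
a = 0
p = 0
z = 0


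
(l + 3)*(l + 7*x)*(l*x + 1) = l^3*x + 7*l^2*x^2 + 3*l^2*x + l^2 + 21*l*x^2 + 7*l*x + 3*l + 21*x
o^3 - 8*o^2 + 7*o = o*(o - 7)*(o - 1)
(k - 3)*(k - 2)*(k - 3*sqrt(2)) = k^3 - 5*k^2 - 3*sqrt(2)*k^2 + 6*k + 15*sqrt(2)*k - 18*sqrt(2)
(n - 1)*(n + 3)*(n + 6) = n^3 + 8*n^2 + 9*n - 18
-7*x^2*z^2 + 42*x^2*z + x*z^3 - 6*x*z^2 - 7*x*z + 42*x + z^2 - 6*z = (-7*x + z)*(z - 6)*(x*z + 1)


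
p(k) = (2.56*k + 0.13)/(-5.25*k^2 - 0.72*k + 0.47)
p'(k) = (2.56*k + 0.13)*(10.5*k + 0.72)/(-5.25*k^2 - 0.72*k + 0.47)^2 + 2.56/(-5.25*k^2 - 0.72*k + 0.47) = (13.44*k^2 + 1.365*k + 1.2968)/(27.5625*k^4 + 7.56*k^3 - 4.4166*k^2 - 0.6768*k + 0.2209)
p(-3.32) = 0.15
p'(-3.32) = 0.05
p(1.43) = -0.34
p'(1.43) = 0.24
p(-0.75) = 0.92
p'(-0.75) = 2.07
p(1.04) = -0.47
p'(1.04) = 0.49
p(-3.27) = 0.15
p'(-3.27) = 0.05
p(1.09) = -0.45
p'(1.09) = 0.44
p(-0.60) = 1.42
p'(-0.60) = 5.45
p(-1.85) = 0.28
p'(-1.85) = 0.17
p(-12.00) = 0.04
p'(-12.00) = 0.00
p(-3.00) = 0.17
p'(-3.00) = 0.06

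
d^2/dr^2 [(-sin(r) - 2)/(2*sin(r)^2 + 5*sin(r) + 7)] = (4*sin(r)^5 + 22*sin(r)^4 - 32*sin(r)^3 - 145*sin(r)^2 - 57*sin(r) + 26)/(5*sin(r) - cos(2*r) + 8)^3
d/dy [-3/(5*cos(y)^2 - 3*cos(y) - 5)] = 3*(3 - 10*cos(y))*sin(y)/(5*sin(y)^2 + 3*cos(y))^2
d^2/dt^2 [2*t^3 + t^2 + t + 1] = 12*t + 2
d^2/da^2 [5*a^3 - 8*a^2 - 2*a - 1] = 30*a - 16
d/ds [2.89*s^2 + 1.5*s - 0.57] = 5.78*s + 1.5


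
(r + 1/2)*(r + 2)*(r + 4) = r^3 + 13*r^2/2 + 11*r + 4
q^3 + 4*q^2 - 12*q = q*(q - 2)*(q + 6)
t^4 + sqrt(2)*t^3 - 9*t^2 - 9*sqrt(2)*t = t*(t - 3)*(t + 3)*(t + sqrt(2))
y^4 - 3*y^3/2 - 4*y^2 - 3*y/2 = y*(y - 3)*(y + 1/2)*(y + 1)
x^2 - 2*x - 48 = (x - 8)*(x + 6)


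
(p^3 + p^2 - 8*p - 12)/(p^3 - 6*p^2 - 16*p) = (p^2 - p - 6)/(p*(p - 8))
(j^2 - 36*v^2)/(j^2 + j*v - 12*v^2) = (j^2 - 36*v^2)/(j^2 + j*v - 12*v^2)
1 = 1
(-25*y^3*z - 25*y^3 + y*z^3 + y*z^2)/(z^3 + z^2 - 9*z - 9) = y*(-25*y^2 + z^2)/(z^2 - 9)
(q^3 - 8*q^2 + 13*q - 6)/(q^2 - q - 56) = (-q^3 + 8*q^2 - 13*q + 6)/(-q^2 + q + 56)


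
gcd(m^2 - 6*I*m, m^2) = m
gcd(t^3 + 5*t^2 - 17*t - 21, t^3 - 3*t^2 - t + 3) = t^2 - 2*t - 3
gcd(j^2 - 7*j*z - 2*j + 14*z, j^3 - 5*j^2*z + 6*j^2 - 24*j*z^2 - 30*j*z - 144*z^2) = 1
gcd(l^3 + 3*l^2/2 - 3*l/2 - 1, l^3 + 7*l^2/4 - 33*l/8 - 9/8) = 1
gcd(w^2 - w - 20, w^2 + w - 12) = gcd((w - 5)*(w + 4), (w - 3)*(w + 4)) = w + 4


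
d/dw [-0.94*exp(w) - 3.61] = -0.94*exp(w)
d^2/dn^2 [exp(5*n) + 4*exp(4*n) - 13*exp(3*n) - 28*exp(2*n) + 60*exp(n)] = (25*exp(4*n) + 64*exp(3*n) - 117*exp(2*n) - 112*exp(n) + 60)*exp(n)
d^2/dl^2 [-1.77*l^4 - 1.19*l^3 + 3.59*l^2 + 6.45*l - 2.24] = -21.24*l^2 - 7.14*l + 7.18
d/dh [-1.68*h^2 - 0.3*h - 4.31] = -3.36*h - 0.3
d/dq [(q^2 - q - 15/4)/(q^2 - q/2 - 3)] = 1/(2*(q^2 - 4*q + 4))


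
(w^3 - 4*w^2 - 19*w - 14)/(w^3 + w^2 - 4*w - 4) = (w - 7)/(w - 2)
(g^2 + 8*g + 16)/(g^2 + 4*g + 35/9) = 9*(g^2 + 8*g + 16)/(9*g^2 + 36*g + 35)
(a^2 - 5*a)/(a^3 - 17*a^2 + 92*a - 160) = a/(a^2 - 12*a + 32)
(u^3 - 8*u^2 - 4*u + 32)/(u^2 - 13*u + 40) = (u^2 - 4)/(u - 5)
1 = 1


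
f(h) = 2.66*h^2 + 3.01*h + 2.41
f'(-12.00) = -60.83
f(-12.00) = 349.33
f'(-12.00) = -60.83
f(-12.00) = 349.33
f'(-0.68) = -0.61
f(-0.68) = 1.59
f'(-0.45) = 0.62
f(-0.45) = 1.59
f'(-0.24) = 1.73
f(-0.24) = 1.84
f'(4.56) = 27.27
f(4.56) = 71.45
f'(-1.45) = -4.70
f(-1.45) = 3.64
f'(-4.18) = -19.23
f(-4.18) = 36.30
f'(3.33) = 20.73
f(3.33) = 41.93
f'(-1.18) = -3.27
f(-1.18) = 2.56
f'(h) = 5.32*h + 3.01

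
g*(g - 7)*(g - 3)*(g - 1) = g^4 - 11*g^3 + 31*g^2 - 21*g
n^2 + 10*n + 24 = (n + 4)*(n + 6)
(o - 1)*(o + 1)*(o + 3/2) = o^3 + 3*o^2/2 - o - 3/2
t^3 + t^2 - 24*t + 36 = (t - 3)*(t - 2)*(t + 6)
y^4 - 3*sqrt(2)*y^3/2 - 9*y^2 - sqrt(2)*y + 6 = (y - 3*sqrt(2))*(y - sqrt(2)/2)*(y + sqrt(2))^2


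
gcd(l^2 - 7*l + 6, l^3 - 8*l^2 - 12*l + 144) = l - 6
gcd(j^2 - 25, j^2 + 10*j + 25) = j + 5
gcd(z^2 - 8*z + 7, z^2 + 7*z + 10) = 1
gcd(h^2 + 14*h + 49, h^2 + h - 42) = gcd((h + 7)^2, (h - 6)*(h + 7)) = h + 7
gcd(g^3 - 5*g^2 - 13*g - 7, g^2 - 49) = g - 7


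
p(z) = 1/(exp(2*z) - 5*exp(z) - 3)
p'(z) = (-2*exp(2*z) + 5*exp(z))/(exp(2*z) - 5*exp(z) - 3)^2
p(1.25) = -0.12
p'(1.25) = -0.10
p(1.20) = -0.12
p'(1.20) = -0.07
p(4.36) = 0.00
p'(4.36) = -0.00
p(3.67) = 0.00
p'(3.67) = -0.00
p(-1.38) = -0.24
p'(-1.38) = 0.06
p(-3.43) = -0.32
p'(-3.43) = 0.02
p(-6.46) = -0.33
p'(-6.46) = 0.00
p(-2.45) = -0.29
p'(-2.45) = 0.04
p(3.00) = 0.00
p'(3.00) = -0.00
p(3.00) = 0.00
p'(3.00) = -0.00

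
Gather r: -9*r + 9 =9 - 9*r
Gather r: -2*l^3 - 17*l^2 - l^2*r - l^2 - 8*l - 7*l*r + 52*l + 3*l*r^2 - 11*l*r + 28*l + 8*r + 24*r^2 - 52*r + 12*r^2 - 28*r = -2*l^3 - 18*l^2 + 72*l + r^2*(3*l + 36) + r*(-l^2 - 18*l - 72)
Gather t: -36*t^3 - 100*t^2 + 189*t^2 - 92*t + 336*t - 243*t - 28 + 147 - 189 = -36*t^3 + 89*t^2 + t - 70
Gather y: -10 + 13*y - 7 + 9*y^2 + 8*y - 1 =9*y^2 + 21*y - 18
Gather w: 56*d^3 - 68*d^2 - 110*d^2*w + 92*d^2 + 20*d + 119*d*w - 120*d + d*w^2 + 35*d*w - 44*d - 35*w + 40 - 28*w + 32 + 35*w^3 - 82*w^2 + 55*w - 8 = 56*d^3 + 24*d^2 - 144*d + 35*w^3 + w^2*(d - 82) + w*(-110*d^2 + 154*d - 8) + 64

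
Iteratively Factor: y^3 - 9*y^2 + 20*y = (y)*(y^2 - 9*y + 20) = y*(y - 5)*(y - 4)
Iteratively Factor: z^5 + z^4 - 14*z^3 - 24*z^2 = (z + 3)*(z^4 - 2*z^3 - 8*z^2) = (z + 2)*(z + 3)*(z^3 - 4*z^2) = z*(z + 2)*(z + 3)*(z^2 - 4*z) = z*(z - 4)*(z + 2)*(z + 3)*(z)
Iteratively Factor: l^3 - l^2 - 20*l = (l - 5)*(l^2 + 4*l) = (l - 5)*(l + 4)*(l)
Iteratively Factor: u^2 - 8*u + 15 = (u - 3)*(u - 5)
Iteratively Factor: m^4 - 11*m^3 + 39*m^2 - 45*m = (m)*(m^3 - 11*m^2 + 39*m - 45) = m*(m - 5)*(m^2 - 6*m + 9) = m*(m - 5)*(m - 3)*(m - 3)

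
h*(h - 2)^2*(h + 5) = h^4 + h^3 - 16*h^2 + 20*h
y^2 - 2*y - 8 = (y - 4)*(y + 2)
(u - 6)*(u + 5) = u^2 - u - 30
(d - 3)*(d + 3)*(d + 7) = d^3 + 7*d^2 - 9*d - 63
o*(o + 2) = o^2 + 2*o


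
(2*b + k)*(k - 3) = 2*b*k - 6*b + k^2 - 3*k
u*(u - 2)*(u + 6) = u^3 + 4*u^2 - 12*u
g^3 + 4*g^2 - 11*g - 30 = (g - 3)*(g + 2)*(g + 5)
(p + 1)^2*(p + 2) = p^3 + 4*p^2 + 5*p + 2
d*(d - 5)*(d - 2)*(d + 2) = d^4 - 5*d^3 - 4*d^2 + 20*d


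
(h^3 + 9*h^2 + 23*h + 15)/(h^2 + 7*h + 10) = (h^2 + 4*h + 3)/(h + 2)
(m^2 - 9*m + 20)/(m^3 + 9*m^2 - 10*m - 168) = (m - 5)/(m^2 + 13*m + 42)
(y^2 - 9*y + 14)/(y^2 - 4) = (y - 7)/(y + 2)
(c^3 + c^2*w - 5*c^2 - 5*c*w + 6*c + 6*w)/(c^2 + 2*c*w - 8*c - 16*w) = (c^3 + c^2*w - 5*c^2 - 5*c*w + 6*c + 6*w)/(c^2 + 2*c*w - 8*c - 16*w)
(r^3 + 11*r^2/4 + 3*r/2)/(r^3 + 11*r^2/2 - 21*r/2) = (4*r^2 + 11*r + 6)/(2*(2*r^2 + 11*r - 21))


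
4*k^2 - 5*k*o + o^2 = (-4*k + o)*(-k + o)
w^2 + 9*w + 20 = (w + 4)*(w + 5)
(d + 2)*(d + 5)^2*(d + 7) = d^4 + 19*d^3 + 129*d^2 + 365*d + 350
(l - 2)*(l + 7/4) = l^2 - l/4 - 7/2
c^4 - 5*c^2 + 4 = (c - 2)*(c - 1)*(c + 1)*(c + 2)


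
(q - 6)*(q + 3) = q^2 - 3*q - 18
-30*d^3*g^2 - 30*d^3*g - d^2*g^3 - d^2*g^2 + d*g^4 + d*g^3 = g*(-6*d + g)*(5*d + g)*(d*g + d)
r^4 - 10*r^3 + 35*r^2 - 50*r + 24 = (r - 4)*(r - 3)*(r - 2)*(r - 1)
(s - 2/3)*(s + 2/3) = s^2 - 4/9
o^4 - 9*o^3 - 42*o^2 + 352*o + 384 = (o - 8)^2*(o + 1)*(o + 6)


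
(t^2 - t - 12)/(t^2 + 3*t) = (t - 4)/t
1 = 1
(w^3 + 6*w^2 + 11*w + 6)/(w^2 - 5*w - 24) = (w^2 + 3*w + 2)/(w - 8)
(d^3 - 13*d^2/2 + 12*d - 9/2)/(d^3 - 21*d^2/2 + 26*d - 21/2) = (d - 3)/(d - 7)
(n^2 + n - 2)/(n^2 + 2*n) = (n - 1)/n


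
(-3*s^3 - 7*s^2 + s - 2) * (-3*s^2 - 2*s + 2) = 9*s^5 + 27*s^4 + 5*s^3 - 10*s^2 + 6*s - 4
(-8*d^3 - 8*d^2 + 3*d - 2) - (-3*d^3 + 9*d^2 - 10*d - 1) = -5*d^3 - 17*d^2 + 13*d - 1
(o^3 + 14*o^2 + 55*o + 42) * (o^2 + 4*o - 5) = o^5 + 18*o^4 + 106*o^3 + 192*o^2 - 107*o - 210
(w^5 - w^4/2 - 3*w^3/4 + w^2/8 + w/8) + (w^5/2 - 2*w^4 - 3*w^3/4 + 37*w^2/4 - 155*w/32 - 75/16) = 3*w^5/2 - 5*w^4/2 - 3*w^3/2 + 75*w^2/8 - 151*w/32 - 75/16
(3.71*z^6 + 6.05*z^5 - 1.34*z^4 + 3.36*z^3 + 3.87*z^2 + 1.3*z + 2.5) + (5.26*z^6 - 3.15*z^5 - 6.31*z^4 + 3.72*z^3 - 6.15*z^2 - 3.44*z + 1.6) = 8.97*z^6 + 2.9*z^5 - 7.65*z^4 + 7.08*z^3 - 2.28*z^2 - 2.14*z + 4.1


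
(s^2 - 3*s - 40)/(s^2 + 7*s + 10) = (s - 8)/(s + 2)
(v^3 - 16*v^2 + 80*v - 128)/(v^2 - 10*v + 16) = (v^2 - 8*v + 16)/(v - 2)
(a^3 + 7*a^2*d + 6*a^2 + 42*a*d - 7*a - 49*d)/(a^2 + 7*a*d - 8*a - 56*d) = (a^2 + 6*a - 7)/(a - 8)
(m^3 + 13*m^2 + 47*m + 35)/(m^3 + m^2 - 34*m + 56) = (m^2 + 6*m + 5)/(m^2 - 6*m + 8)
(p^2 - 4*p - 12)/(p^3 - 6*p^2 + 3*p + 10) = (p^2 - 4*p - 12)/(p^3 - 6*p^2 + 3*p + 10)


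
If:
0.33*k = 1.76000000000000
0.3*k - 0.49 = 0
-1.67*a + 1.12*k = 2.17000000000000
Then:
No Solution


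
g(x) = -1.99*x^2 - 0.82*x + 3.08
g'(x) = -3.98*x - 0.82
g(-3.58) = -19.49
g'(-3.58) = 13.43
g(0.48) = 2.23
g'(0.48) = -2.73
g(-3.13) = -13.85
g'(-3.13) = 11.64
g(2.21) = -8.45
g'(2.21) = -9.62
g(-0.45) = 3.05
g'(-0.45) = 0.97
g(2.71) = -13.76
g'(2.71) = -11.61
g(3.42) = -23.00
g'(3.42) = -14.43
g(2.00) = -6.52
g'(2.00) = -8.78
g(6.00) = -73.48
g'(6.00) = -24.70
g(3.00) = -17.29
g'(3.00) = -12.76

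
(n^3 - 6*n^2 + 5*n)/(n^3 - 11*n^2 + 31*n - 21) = n*(n - 5)/(n^2 - 10*n + 21)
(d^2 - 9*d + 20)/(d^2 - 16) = (d - 5)/(d + 4)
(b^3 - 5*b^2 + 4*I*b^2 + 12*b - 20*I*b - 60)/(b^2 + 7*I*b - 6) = (b^2 - b*(5 + 2*I) + 10*I)/(b + I)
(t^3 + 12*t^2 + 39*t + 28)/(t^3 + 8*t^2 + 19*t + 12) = (t + 7)/(t + 3)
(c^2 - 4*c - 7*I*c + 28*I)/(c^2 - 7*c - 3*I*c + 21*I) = (c^2 - 4*c - 7*I*c + 28*I)/(c^2 - 7*c - 3*I*c + 21*I)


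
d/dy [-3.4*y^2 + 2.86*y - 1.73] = 2.86 - 6.8*y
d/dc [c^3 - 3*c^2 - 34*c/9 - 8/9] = 3*c^2 - 6*c - 34/9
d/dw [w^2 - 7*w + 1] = 2*w - 7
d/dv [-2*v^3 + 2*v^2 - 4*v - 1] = -6*v^2 + 4*v - 4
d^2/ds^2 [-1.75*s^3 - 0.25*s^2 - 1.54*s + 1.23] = -10.5*s - 0.5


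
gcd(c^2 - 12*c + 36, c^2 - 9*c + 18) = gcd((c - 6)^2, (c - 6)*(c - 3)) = c - 6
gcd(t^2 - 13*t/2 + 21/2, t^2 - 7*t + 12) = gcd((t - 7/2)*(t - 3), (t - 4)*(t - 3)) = t - 3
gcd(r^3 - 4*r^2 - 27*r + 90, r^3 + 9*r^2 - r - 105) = r^2 + 2*r - 15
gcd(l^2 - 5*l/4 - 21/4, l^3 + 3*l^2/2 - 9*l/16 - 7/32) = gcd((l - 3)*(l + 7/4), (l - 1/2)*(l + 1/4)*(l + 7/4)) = l + 7/4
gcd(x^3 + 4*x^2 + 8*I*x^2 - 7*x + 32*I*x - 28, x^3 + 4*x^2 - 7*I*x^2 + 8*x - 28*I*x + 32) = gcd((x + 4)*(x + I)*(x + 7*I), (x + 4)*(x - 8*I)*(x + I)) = x^2 + x*(4 + I) + 4*I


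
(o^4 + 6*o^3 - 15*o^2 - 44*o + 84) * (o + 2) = o^5 + 8*o^4 - 3*o^3 - 74*o^2 - 4*o + 168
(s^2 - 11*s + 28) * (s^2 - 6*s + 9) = s^4 - 17*s^3 + 103*s^2 - 267*s + 252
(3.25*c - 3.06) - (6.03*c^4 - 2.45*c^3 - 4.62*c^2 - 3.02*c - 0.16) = -6.03*c^4 + 2.45*c^3 + 4.62*c^2 + 6.27*c - 2.9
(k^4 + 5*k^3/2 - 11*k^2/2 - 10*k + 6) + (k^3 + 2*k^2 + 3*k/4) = k^4 + 7*k^3/2 - 7*k^2/2 - 37*k/4 + 6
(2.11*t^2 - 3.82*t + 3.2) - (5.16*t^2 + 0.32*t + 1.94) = -3.05*t^2 - 4.14*t + 1.26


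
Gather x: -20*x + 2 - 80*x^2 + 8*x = -80*x^2 - 12*x + 2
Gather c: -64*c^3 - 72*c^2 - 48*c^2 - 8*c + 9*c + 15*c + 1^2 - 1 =-64*c^3 - 120*c^2 + 16*c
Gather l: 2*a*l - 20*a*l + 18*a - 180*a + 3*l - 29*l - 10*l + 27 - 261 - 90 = -162*a + l*(-18*a - 36) - 324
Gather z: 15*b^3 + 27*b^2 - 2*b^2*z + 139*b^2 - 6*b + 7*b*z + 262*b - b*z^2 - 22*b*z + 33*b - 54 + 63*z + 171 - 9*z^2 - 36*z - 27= 15*b^3 + 166*b^2 + 289*b + z^2*(-b - 9) + z*(-2*b^2 - 15*b + 27) + 90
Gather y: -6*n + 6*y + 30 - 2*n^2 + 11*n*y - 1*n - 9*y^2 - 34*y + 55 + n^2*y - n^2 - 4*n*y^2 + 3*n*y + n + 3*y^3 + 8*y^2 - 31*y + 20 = -3*n^2 - 6*n + 3*y^3 + y^2*(-4*n - 1) + y*(n^2 + 14*n - 59) + 105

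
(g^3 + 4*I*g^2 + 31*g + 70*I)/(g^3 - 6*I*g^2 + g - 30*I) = (g + 7*I)/(g - 3*I)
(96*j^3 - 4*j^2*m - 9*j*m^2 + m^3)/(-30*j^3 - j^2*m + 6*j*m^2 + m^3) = (-32*j^2 + 12*j*m - m^2)/(10*j^2 - 3*j*m - m^2)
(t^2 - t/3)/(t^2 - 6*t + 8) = t*(3*t - 1)/(3*(t^2 - 6*t + 8))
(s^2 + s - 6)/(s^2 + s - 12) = (s^2 + s - 6)/(s^2 + s - 12)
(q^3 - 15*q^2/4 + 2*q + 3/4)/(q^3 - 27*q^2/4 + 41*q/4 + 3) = (q - 1)/(q - 4)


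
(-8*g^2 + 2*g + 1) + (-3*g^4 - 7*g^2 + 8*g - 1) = -3*g^4 - 15*g^2 + 10*g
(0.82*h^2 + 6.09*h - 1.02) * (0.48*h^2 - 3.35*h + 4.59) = 0.3936*h^4 + 0.1762*h^3 - 17.1273*h^2 + 31.3701*h - 4.6818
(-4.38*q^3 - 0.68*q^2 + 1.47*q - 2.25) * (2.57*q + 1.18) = -11.2566*q^4 - 6.916*q^3 + 2.9755*q^2 - 4.0479*q - 2.655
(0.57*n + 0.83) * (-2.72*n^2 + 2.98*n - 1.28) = -1.5504*n^3 - 0.559*n^2 + 1.7438*n - 1.0624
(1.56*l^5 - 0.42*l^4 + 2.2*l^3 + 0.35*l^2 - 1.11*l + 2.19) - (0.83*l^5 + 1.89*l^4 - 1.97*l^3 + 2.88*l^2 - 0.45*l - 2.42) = 0.73*l^5 - 2.31*l^4 + 4.17*l^3 - 2.53*l^2 - 0.66*l + 4.61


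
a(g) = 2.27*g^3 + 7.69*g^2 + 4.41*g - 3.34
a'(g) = 6.81*g^2 + 15.38*g + 4.41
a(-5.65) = -192.19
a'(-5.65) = 134.91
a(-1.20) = -1.48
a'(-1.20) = -4.24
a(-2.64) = -3.15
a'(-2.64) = 11.27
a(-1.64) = 0.10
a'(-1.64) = -2.50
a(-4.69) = -89.05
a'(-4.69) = 82.07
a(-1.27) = -1.19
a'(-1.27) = -4.14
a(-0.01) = -3.38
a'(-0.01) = 4.26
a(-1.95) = 0.47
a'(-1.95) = 0.31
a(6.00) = 790.28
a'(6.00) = 341.85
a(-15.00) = -6000.49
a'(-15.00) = 1305.96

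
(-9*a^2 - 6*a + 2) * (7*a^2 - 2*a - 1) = -63*a^4 - 24*a^3 + 35*a^2 + 2*a - 2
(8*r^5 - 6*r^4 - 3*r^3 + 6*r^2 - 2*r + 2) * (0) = 0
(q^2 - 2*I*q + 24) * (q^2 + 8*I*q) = q^4 + 6*I*q^3 + 40*q^2 + 192*I*q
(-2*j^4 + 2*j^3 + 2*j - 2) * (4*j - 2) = -8*j^5 + 12*j^4 - 4*j^3 + 8*j^2 - 12*j + 4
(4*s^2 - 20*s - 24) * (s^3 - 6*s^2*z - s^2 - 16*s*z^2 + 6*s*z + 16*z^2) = 4*s^5 - 24*s^4*z - 24*s^4 - 64*s^3*z^2 + 144*s^3*z - 4*s^3 + 384*s^2*z^2 + 24*s^2*z + 24*s^2 + 64*s*z^2 - 144*s*z - 384*z^2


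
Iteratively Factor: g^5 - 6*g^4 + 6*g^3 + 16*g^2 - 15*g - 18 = (g + 1)*(g^4 - 7*g^3 + 13*g^2 + 3*g - 18) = (g + 1)^2*(g^3 - 8*g^2 + 21*g - 18) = (g - 2)*(g + 1)^2*(g^2 - 6*g + 9) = (g - 3)*(g - 2)*(g + 1)^2*(g - 3)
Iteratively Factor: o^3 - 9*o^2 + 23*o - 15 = (o - 1)*(o^2 - 8*o + 15) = (o - 3)*(o - 1)*(o - 5)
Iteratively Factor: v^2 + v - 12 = (v - 3)*(v + 4)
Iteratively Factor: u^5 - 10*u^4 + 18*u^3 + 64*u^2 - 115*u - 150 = (u - 3)*(u^4 - 7*u^3 - 3*u^2 + 55*u + 50) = (u - 5)*(u - 3)*(u^3 - 2*u^2 - 13*u - 10) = (u - 5)*(u - 3)*(u + 1)*(u^2 - 3*u - 10) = (u - 5)^2*(u - 3)*(u + 1)*(u + 2)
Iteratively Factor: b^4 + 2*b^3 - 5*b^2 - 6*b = (b)*(b^3 + 2*b^2 - 5*b - 6) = b*(b + 1)*(b^2 + b - 6) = b*(b - 2)*(b + 1)*(b + 3)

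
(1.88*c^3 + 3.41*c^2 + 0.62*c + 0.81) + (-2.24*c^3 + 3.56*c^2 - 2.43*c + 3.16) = -0.36*c^3 + 6.97*c^2 - 1.81*c + 3.97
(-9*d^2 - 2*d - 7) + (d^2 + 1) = -8*d^2 - 2*d - 6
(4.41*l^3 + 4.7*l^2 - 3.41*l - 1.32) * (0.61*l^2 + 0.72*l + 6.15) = 2.6901*l^5 + 6.0422*l^4 + 28.4254*l^3 + 25.6446*l^2 - 21.9219*l - 8.118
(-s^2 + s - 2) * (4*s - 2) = -4*s^3 + 6*s^2 - 10*s + 4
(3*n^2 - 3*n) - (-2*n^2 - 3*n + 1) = 5*n^2 - 1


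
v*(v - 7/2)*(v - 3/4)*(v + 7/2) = v^4 - 3*v^3/4 - 49*v^2/4 + 147*v/16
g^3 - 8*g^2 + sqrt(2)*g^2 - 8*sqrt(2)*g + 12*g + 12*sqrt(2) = (g - 6)*(g - 2)*(g + sqrt(2))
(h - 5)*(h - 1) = h^2 - 6*h + 5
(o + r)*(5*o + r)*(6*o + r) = 30*o^3 + 41*o^2*r + 12*o*r^2 + r^3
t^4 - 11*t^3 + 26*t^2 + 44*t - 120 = (t - 6)*(t - 5)*(t - 2)*(t + 2)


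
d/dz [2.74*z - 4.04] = 2.74000000000000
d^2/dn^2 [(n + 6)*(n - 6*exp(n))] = -6*n*exp(n) - 48*exp(n) + 2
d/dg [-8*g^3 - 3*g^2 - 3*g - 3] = -24*g^2 - 6*g - 3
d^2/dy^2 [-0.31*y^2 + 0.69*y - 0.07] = -0.620000000000000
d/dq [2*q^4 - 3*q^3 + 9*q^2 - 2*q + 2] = 8*q^3 - 9*q^2 + 18*q - 2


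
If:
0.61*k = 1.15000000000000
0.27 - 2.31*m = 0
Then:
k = 1.89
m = 0.12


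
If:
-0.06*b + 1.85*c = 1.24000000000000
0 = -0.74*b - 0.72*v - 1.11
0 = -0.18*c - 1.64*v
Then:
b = -1.43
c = 0.62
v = -0.07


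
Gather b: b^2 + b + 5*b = b^2 + 6*b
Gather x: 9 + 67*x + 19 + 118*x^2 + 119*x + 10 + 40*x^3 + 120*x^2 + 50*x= 40*x^3 + 238*x^2 + 236*x + 38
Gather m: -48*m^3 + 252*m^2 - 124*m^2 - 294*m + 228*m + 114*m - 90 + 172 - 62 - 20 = -48*m^3 + 128*m^2 + 48*m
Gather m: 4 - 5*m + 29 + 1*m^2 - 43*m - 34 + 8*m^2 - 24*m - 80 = 9*m^2 - 72*m - 81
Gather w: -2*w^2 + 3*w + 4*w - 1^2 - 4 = -2*w^2 + 7*w - 5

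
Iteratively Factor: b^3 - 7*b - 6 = (b + 1)*(b^2 - b - 6) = (b - 3)*(b + 1)*(b + 2)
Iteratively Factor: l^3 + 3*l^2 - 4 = (l + 2)*(l^2 + l - 2) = (l + 2)^2*(l - 1)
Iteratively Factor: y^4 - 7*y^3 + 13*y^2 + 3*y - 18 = (y - 3)*(y^3 - 4*y^2 + y + 6) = (y - 3)^2*(y^2 - y - 2) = (y - 3)^2*(y + 1)*(y - 2)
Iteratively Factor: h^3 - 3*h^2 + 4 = (h + 1)*(h^2 - 4*h + 4) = (h - 2)*(h + 1)*(h - 2)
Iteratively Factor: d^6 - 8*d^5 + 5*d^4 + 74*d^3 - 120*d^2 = (d)*(d^5 - 8*d^4 + 5*d^3 + 74*d^2 - 120*d) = d*(d + 3)*(d^4 - 11*d^3 + 38*d^2 - 40*d) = d*(d - 5)*(d + 3)*(d^3 - 6*d^2 + 8*d) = d^2*(d - 5)*(d + 3)*(d^2 - 6*d + 8) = d^2*(d - 5)*(d - 2)*(d + 3)*(d - 4)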